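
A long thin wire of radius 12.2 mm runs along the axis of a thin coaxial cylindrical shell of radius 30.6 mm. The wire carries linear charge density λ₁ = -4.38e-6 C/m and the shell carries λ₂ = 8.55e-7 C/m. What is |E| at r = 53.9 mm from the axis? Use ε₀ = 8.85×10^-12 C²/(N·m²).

Choose a coaxial cylinder of radius r = 53.9 mm (arbitrary length L) as the Gaussian surface (r > 30.6 mm, enclosing both).
λ_enc = λ₁ + λ₂ = (-4.38e-6) + (8.55×10^-7) = -3.525e-6 C/m.
Since E is radial and uniform over the curved surface, Φ = E·2πrL = Q_enc/ε₀ = λ_enc L/ε₀.
E = |λ_enc|/(2πε₀r) = (3.525e-6)/(2π·8.85×10^-12·0.0539) = 1.18×10^6 N/C.

E ≈ 1.18×10^6 V/m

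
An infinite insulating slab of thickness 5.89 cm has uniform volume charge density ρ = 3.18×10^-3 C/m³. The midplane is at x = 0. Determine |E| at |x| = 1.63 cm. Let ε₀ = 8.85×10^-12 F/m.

By symmetry E is perpendicular to the slab. A Gaussian pillbox from −1.63 cm to +1.63 cm (face area A) lies entirely within the slab.
Q_enc = ρ·(2x)·A and flux = 2EA, so 2EA = 2ρxA/ε₀ ⇒ E = |ρ|x/ε₀.
E = (3.18e-3)(0.0163)/(8.85×10^-12) = 5.86×10^6 N/C.

|E| ≈ 5.86×10^6 V/m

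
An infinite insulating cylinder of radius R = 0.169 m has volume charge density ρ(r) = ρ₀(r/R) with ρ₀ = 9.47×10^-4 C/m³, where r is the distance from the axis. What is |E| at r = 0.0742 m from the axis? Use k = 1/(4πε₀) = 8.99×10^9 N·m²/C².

|E| = 1.16e6 V/m

Coaxial Gaussian cylinder, radius r = 0.0742 m, length L (r < R).
Integrating ρ over the cross-section to radius r: λ_enc = (2πρ₀/R) ∫₀^r r'^2 dr' = 2πρ₀ r^3/(3·R) = 4.794×10^-6 C/m.
Applying ∮E·dA = Q_enc/ε₀ with the end caps contributing no flux:
E = 2k|λ_enc|/r = 2(8.99×10^9)(4.794×10^-6)/(0.0742) = 1.16×10^6 N/C.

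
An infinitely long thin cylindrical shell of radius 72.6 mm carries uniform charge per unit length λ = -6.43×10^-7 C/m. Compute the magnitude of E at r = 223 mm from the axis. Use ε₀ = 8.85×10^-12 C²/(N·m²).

Coaxial Gaussian cylinder, radius r = 223 mm, length L (r > 72.6 mm).
The full line charge is enclosed: λ_enc = -6.43×10^-7 C/m.
By Gauss's law (flux through the curved wall only), E·2πrL = λ_enc L/ε₀.
E = |λ_enc|/(2πε₀r) = (6.43×10^-7)/(2π·8.85×10^-12·0.223) = 5.19×10^4 N/C.

E = 5.19×10^4 N/C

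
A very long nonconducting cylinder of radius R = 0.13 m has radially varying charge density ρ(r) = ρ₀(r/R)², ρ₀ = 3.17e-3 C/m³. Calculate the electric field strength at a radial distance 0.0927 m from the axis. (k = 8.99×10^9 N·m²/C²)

Coaxial Gaussian cylinder, radius r = 0.0927 m, length L (r < R).
Integrating ρ over the cross-section to radius r: λ_enc = (2πρ₀/R²) ∫₀^r r'^3 dr' = 2πρ₀ r^4/(4·R²) = 2.176×10^-5 C/m.
Applying ∮E·dA = Q_enc/ε₀ with the end caps contributing no flux:
E = 2k|λ_enc|/r = 2(8.99×10^9)(2.176×10^-5)/(0.0927) = 4.22×10^6 N/C.

E ≈ 4.22×10^6 N/C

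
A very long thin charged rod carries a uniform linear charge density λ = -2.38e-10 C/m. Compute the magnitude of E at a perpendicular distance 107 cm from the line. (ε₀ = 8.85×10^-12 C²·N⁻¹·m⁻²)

|E| = 4 N/C

Choose a coaxial cylinder of radius r = 107 cm (arbitrary length L) as the Gaussian surface.
Q_enc = λL, so λ_enc = -2.38×10^-10 C/m.
Applying ∮E·dA = Q_enc/ε₀ with the end caps contributing no flux:
E = |λ_enc|/(2πε₀r) = (2.38e-10)/(2π·8.85×10^-12·1.07) = 4 N/C.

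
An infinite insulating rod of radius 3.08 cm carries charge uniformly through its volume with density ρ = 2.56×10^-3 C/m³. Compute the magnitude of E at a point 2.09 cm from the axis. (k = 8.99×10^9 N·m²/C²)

|E| ≈ 3.02e6 N/C

By cylindrical symmetry E is radial; use a coaxial Gaussian cylinder of radius 2.09 cm and length L (r < R).
Charge inside radius r per length L is ρ·πr²·L, so λ_enc = ρπr² = 3.513e-6 C/m.
By Gauss's law (flux through the curved wall only), E·2πrL = λ_enc L/ε₀.
E = 2k|λ_enc|/r = 2(8.99×10^9)(3.513×10^-6)/(0.0209) = 3.02×10^6 N/C.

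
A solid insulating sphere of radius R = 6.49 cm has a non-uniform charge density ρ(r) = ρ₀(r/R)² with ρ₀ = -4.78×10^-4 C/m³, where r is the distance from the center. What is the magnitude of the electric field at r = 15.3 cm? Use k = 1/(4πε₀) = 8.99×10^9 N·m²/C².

Use a concentric Gaussian sphere at r = 15.3 cm (r > R, all charge enclosed).
Q_enc = 4π ∫₀^R ρ₀(r'/R)^2 r'² dr' = 4πρ₀R³/5 = -3.284×10^-7 C.
Gauss's law: E·4πr² = Q_enc/ε₀.
E = k|Q_enc|/r² = (8.99×10^9)(3.284×10^-7)/(0.153)² = 1.26e5 N/C.

E = 1.26e5 N/C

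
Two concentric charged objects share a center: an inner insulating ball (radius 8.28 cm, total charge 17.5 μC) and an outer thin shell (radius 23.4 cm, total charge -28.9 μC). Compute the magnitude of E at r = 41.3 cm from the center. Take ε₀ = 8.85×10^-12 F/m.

E = 6.01e5 N/C

Symmetry ⇒ E = E(r) r̂. Gaussian sphere of radius r = 41.3 cm (r > 23.4 cm, enclosing both).
Q_enc = (17.5 μC) + (-28.9 μC) = -1.14e-5 C.
Applying ∮E·dA = Q_enc/ε₀ with Φ = E(4πr²):
E = |Q_enc|/(4πε₀r²) = (1.14e-5)/(4π·8.85×10^-12·(0.413)²) = 6.01×10^5 N/C.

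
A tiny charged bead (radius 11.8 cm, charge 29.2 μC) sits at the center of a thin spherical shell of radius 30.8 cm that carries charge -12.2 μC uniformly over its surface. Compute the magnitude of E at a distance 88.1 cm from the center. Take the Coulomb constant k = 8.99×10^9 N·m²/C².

|E| = 1.97×10^5 N/C

By spherical symmetry E is radial; choose a Gaussian sphere of radius r = 88.1 cm (r > 30.8 cm, enclosing both).
Q_enc = (29.2 μC) + (-12.2 μC) = 1.70×10^-5 C.
Applying ∮E·dA = Q_enc/ε₀ with Φ = E(4πr²):
E = k|Q_enc|/r² = (8.99×10^9)(1.70×10^-5)/(0.881)² = 1.97×10^5 N/C.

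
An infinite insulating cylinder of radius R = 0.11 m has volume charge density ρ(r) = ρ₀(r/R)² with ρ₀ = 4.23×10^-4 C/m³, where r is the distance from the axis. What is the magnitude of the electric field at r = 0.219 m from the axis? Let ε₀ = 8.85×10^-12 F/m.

6.60×10^5 N/C

Choose a coaxial cylinder of radius r = 0.219 m (arbitrary length L) as the Gaussian surface (r > R, full charge per length enclosed).
λ_enc = 2π ∫₀^R ρ₀(r'/R)^2 r' dr' = 2πρ₀R²/4 = 8.04×10^-6 C/m.
Gauss's law: E·2πrL = λ_enc L/ε₀.
E = |λ_enc|/(2πε₀r) = (8.04e-6)/(2π·8.85×10^-12·0.219) = 6.60×10^5 N/C.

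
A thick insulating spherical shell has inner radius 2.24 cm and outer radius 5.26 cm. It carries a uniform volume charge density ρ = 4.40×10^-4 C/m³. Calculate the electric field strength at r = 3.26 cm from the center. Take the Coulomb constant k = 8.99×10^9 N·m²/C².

Use a concentric Gaussian sphere at r = 3.26 cm (within the shell material, 2.24 cm < r < 5.26 cm).
Only the shell between 2.24 cm and r is enclosed: Q_enc = ρ·(4π/3)(r³ − a³) = (4.40×10^-4)·(4π/3)·((0.0326)³ − (0.0224)³) = 4.314e-8 C.
By Gauss's law, ∮E·dA = E·4πr² = Q_enc/ε₀.
E = k|Q_enc|/r² = (8.99×10^9)(4.314×10^-8)/(0.0326)² = 3.65×10^5 N/C.

|E| = 3.65×10^5 N/C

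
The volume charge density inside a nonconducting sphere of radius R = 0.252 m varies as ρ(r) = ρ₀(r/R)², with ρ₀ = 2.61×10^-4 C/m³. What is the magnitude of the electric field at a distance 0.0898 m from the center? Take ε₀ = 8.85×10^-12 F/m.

Symmetry ⇒ E = E(r) r̂. Gaussian sphere of radius r = 0.0898 m (r < R).
Integrate the density: Q_enc = 4π ∫₀^r ρ₀(r'/R)^2 r'² dr' = 4πρ₀ r^5/(5·R²) = 6.032e-8 C.
By Gauss's law, ∮E·dA = E·4πr² = Q_enc/ε₀.
E = |Q_enc|/(4πε₀r²) = (6.032×10^-8)/(4π·8.85×10^-12·(0.0898)²) = 6.73×10^4 N/C.

E ≈ 6.73e4 N/C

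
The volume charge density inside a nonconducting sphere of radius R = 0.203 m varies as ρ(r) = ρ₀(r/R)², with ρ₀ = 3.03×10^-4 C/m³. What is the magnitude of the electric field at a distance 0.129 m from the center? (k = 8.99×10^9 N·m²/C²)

E = 3.57e5 N/C

Use a concentric Gaussian sphere at r = 0.129 m (r < R).
Integrate the density: Q_enc = 4π ∫₀^r ρ₀(r'/R)^2 r'² dr' = 4πρ₀ r^5/(5·R²) = 6.601×10^-7 C.
Since E is radial and uniform over the Gaussian sphere, Φ = E·4πr² = Q_enc/ε₀.
E = k|Q_enc|/r² = (8.99×10^9)(6.601e-7)/(0.129)² = 3.57×10^5 N/C.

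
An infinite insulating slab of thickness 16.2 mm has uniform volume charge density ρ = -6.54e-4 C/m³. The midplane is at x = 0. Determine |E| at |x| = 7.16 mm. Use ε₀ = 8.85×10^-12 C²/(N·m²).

By symmetry E is perpendicular to the slab. A Gaussian pillbox from −7.16 mm to +7.16 mm (face area A) lies entirely within the slab.
Q_enc = ρ·(2x)·A and flux = 2EA, so 2EA = 2ρxA/ε₀ ⇒ E = |ρ|x/ε₀.
E = (6.54×10^-4)(0.00716)/(8.85×10^-12) = 5.29×10^5 N/C.

|E| = 5.29×10^5 N/C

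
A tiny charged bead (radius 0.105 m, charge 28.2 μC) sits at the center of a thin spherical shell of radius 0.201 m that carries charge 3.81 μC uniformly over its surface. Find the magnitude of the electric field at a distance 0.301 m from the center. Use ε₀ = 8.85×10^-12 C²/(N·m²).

E = 3.18×10^6 V/m

Use a concentric Gaussian sphere at r = 0.301 m (r > 0.201 m, enclosing both).
Q_enc = (28.2 μC) + (3.81 μC) = 3.201e-5 C.
Gauss's law: E·4πr² = Q_enc/ε₀.
E = |Q_enc|/(4πε₀r²) = (3.201×10^-5)/(4π·8.85×10^-12·(0.301)²) = 3.18e6 N/C.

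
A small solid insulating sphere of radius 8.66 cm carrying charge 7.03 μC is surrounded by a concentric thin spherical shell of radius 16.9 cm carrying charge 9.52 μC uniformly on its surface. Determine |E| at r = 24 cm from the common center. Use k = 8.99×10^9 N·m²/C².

By spherical symmetry E is radial; choose a Gaussian sphere of radius r = 24 cm (r > 16.9 cm, enclosing both).
Q_enc = (7.03 μC) + (9.52 μC) = 1.655e-5 C.
Applying ∮E·dA = Q_enc/ε₀ with Φ = E(4πr²):
E = k|Q_enc|/r² = (8.99×10^9)(1.655×10^-5)/(0.24)² = 2.58×10^6 N/C.

E = 2.58e6 N/C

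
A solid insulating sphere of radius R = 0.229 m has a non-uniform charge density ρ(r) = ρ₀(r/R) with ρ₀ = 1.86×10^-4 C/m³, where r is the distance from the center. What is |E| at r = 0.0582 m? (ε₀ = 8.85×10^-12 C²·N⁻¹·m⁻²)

7.77e4 V/m

Symmetry ⇒ E = E(r) r̂. Gaussian sphere of radius r = 0.0582 m (r < R).
Integrate the density: Q_enc = 4π ∫₀^r ρ₀(r'/R)^1 r'² dr' = 4πρ₀ r^4/(4·R) = 2.928×10^-8 C.
Applying ∮E·dA = Q_enc/ε₀ with Φ = E(4πr²):
E = |Q_enc|/(4πε₀r²) = (2.928×10^-8)/(4π·8.85×10^-12·(0.0582)²) = 7.77e4 N/C.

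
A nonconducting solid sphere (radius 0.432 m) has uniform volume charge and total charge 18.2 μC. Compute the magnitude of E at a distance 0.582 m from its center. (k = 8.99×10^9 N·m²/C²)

Take a concentric spherical Gaussian surface of radius r = 0.582 m (r > R, so the entire charge is enclosed).
Q_enc = 18.2 μC = 1.82×10^-5 C.
Applying ∮E·dA = Q_enc/ε₀ with Φ = E(4πr²):
E = k|Q_enc|/r² = (8.99×10^9)(1.82e-5)/(0.582)² = 4.83e5 N/C.

E = 4.83×10^5 N/C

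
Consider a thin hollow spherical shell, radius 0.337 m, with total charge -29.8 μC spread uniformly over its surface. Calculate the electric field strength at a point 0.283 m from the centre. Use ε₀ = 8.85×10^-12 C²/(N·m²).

Take a concentric spherical Gaussian surface of radius r = 0.283 m (inside the shell, r < 0.337 m).
All the charge is outside the Gaussian surface: Q_enc = 0, hence E = 0 everywhere inside the shell.

|E| = 0 N/C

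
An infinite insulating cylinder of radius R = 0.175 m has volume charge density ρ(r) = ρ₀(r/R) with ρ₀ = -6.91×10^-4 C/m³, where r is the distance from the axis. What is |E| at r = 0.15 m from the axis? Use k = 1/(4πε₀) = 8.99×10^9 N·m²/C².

Take a coaxial cylindrical Gaussian surface of radius r = 0.15 m and length L (r < R).
λ_enc = ∫₀^r ρ(r')·2πr' dr' = (2πρ₀/R)·r^3/3 = -2.791×10^-5 C/m.
Since E is radial and uniform over the curved surface, Φ = E·2πrL = Q_enc/ε₀ = λ_enc L/ε₀.
E = 2k|λ_enc|/r = 2(8.99×10^9)(2.791e-5)/(0.15) = 3.35e6 N/C.

E ≈ 3.35e6 N/C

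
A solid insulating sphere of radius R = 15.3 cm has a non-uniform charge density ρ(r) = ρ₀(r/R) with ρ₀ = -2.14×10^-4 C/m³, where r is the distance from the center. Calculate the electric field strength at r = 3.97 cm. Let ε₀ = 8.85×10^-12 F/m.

Use a concentric Gaussian sphere at r = 3.97 cm (r < R).
Q_enc = ∫₀^r ρ(r')·4πr'² dr' = (4πρ₀/R) ∫₀^r r'^3 dr' = 4πρ₀ r^4/(4·R) = -1.092×10^-8 C.
Applying ∮E·dA = Q_enc/ε₀ with Φ = E(4πr²):
E = |Q_enc|/(4πε₀r²) = (1.092×10^-8)/(4π·8.85×10^-12·(0.0397)²) = 6.23×10^4 N/C.

6.23×10^4 N/C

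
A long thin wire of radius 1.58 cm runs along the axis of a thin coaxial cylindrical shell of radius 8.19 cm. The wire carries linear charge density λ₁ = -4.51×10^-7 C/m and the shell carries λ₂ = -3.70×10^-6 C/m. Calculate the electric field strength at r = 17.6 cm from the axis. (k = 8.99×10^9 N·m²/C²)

4.24e5 N/C

Take a coaxial cylindrical Gaussian surface of radius r = 17.6 cm and length L (r > 8.19 cm, enclosing both).
λ_enc = λ₁ + λ₂ = (-4.51×10^-7) + (-3.70×10^-6) = -4.151×10^-6 C/m.
By Gauss's law (flux through the curved wall only), E·2πrL = λ_enc L/ε₀.
E = 2k|λ_enc|/r = 2(8.99×10^9)(4.151e-6)/(0.176) = 4.24e5 N/C.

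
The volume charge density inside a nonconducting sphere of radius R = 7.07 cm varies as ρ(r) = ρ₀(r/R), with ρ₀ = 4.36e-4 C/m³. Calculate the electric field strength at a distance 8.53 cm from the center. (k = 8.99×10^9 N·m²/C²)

E ≈ 5.98×10^5 N/C

By spherical symmetry E is radial; choose a Gaussian sphere of radius r = 8.53 cm (r > R, all charge enclosed).
Q_enc = 4π ∫₀^R ρ₀(r'/R)^1 r'² dr' = 4πρ₀R³/4 = 4.841×10^-7 C.
Applying ∮E·dA = Q_enc/ε₀ with Φ = E(4πr²):
E = k|Q_enc|/r² = (8.99×10^9)(4.841e-7)/(0.0853)² = 5.98×10^5 N/C.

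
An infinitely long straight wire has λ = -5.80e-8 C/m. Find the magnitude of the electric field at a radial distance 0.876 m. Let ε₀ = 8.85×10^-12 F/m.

Choose a coaxial cylinder of radius r = 0.876 m (arbitrary length L) as the Gaussian surface.
Q_enc = λL, so λ_enc = -5.80×10^-8 C/m.
By Gauss's law (flux through the curved wall only), E·2πrL = λ_enc L/ε₀.
E = |λ_enc|/(2πε₀r) = (5.80e-8)/(2π·8.85×10^-12·0.876) = 1.19×10^3 N/C.

E = 1.19e3 V/m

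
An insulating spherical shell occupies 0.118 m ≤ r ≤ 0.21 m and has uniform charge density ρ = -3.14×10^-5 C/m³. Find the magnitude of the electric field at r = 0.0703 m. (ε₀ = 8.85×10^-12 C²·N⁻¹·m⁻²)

|E| = 0 V/m

By spherical symmetry E is radial; choose a Gaussian sphere of radius r = 0.0703 m (r < 0.118 m, inside the empty cavity).
No charge is enclosed, so by Gauss's law E·4πr² = 0 ⇒ E = 0.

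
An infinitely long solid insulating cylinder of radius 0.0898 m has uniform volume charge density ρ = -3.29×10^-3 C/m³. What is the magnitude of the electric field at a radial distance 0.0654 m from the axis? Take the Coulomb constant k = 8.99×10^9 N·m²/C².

By cylindrical symmetry E is radial; use a coaxial Gaussian cylinder of radius 0.0654 m and length L (r < R).
Enclosed charge per unit length: λ_enc = ρ·πr² = (-3.29×10^-3)π(0.0654)² = -4.421e-5 C/m.
Applying ∮E·dA = Q_enc/ε₀ with the end caps contributing no flux:
E = 2k|λ_enc|/r = 2(8.99×10^9)(4.421e-5)/(0.0654) = 1.22×10^7 N/C.

|E| = 1.22×10^7 N/C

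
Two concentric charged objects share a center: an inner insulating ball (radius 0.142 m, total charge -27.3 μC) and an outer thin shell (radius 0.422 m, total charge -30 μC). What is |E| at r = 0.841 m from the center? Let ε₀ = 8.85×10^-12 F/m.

Use a concentric Gaussian sphere at r = 0.841 m (r > 0.422 m, enclosing both).
Q_enc = (-27.3 μC) + (-30 μC) = -5.73×10^-5 C.
Gauss's law: E·4πr² = Q_enc/ε₀.
E = |Q_enc|/(4πε₀r²) = (5.73×10^-5)/(4π·8.85×10^-12·(0.841)²) = 7.28e5 N/C.

7.28e5 N/C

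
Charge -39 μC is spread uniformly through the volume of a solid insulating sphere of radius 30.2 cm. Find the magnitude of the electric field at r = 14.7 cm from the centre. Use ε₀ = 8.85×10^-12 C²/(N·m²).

E ≈ 1.87×10^6 N/C

By spherical symmetry E is radial; choose a Gaussian sphere of radius r = 14.7 cm (r < R).
Only the charge within r is enclosed: Q_enc = Q·(r/R)³ = (-39 μC)·(14.7 cm/30.2 cm)³ = -4.498×10^-6 C.
Since E is radial and uniform over the Gaussian sphere, Φ = E·4πr² = Q_enc/ε₀.
E = |Q_enc|/(4πε₀r²) = (4.498×10^-6)/(4π·8.85×10^-12·(0.147)²) = 1.87e6 N/C.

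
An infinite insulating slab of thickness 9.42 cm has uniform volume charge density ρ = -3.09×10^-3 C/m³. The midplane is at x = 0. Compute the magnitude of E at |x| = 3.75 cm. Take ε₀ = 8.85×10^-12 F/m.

By symmetry E is perpendicular to the slab. A Gaussian pillbox from −3.75 cm to +3.75 cm (face area A) lies entirely within the slab.
Q_enc = ρ·(2x)·A and flux = 2EA, so 2EA = 2ρxA/ε₀ ⇒ E = |ρ|x/ε₀.
E = (3.09×10^-3)(0.0375)/(8.85×10^-12) = 1.31×10^7 N/C.

E = 1.31×10^7 N/C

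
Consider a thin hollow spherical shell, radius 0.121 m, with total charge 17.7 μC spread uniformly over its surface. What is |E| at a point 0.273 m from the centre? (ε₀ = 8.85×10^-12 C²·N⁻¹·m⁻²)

2.14×10^6 V/m

By spherical symmetry E is radial; choose a Gaussian sphere of radius r = 0.273 m (r > 0.121 m).
The entire shell is enclosed: Q_enc = 1.77×10^-5 C.
Applying ∮E·dA = Q_enc/ε₀ with Φ = E(4πr²):
E = |Q_enc|/(4πε₀r²) = (1.77×10^-5)/(4π·8.85×10^-12·(0.273)²) = 2.14×10^6 N/C.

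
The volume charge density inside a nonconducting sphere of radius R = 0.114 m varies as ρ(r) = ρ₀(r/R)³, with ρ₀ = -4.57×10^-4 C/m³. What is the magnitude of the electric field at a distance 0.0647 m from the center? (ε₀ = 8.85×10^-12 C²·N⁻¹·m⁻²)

Use a concentric Gaussian sphere at r = 0.0647 m (r < R).
Q_enc = ∫₀^r ρ(r')·4πr'² dr' = (4πρ₀/R³) ∫₀^r r'^5 dr' = 4πρ₀ r^6/(6·R³) = -4.739×10^-8 C.
By Gauss's law, ∮E·dA = E·4πr² = Q_enc/ε₀.
E = |Q_enc|/(4πε₀r²) = (4.739×10^-8)/(4π·8.85×10^-12·(0.0647)²) = 1.02e5 N/C.

1.02×10^5 V/m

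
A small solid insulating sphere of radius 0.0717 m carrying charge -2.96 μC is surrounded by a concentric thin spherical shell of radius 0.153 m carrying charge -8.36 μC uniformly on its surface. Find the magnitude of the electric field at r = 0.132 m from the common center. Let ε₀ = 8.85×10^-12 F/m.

Symmetry ⇒ E = E(r) r̂. Gaussian sphere of radius r = 0.132 m (between the bodies, 0.0717 m < r < 0.153 m).
The shell at 0.153 m lies outside the Gaussian surface, so Q_enc = -2.96 μC = -2.96×10^-6 C.
Gauss's law: E·4πr² = Q_enc/ε₀.
E = |Q_enc|/(4πε₀r²) = (2.96e-6)/(4π·8.85×10^-12·(0.132)²) = 1.53×10^6 N/C.

1.53e6 N/C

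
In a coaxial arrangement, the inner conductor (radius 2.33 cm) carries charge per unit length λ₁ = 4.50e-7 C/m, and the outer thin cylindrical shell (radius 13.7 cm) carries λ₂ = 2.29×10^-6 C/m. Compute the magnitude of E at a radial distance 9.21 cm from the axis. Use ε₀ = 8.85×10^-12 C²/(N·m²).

E = 8.79×10^4 V/m

Coaxial Gaussian cylinder, radius r = 9.21 cm, length L (between the conductors, 2.33 cm < r < 13.7 cm).
The shell at 13.7 cm lies outside the Gaussian surface, so λ_enc = λ₁ = 4.50×10^-7 C/m.
Gauss's law: E·2πrL = λ_enc L/ε₀.
E = |λ_enc|/(2πε₀r) = (4.50e-7)/(2π·8.85×10^-12·0.0921) = 8.79×10^4 N/C.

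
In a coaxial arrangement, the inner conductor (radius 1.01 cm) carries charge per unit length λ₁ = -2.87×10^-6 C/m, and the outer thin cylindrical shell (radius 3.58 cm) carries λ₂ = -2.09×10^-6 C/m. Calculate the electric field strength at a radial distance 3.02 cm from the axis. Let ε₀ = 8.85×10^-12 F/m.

Choose a coaxial cylinder of radius r = 3.02 cm (arbitrary length L) as the Gaussian surface (between the conductors, 1.01 cm < r < 3.58 cm).
Only the inner wire is enclosed; the outer shell contributes nothing inside itself. λ_enc = λ₁ = -2.87×10^-6 C/m.
By Gauss's law (flux through the curved wall only), E·2πrL = λ_enc L/ε₀.
E = |λ_enc|/(2πε₀r) = (2.87e-6)/(2π·8.85×10^-12·0.0302) = 1.71×10^6 N/C.

|E| ≈ 1.71e6 N/C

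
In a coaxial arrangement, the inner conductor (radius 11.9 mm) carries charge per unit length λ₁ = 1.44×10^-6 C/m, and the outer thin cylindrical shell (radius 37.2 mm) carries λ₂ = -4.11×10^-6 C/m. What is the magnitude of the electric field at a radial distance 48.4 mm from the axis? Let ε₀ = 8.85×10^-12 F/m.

E ≈ 9.92e5 N/C

By cylindrical symmetry E is radial; use a coaxial Gaussian cylinder of radius 48.4 mm and length L (r > 37.2 mm, enclosing both).
λ_enc = λ₁ + λ₂ = (1.44e-6) + (-4.11×10^-6) = -2.67×10^-6 C/m.
Gauss's law: E·2πrL = λ_enc L/ε₀.
E = |λ_enc|/(2πε₀r) = (2.67×10^-6)/(2π·8.85×10^-12·0.0484) = 9.92e5 N/C.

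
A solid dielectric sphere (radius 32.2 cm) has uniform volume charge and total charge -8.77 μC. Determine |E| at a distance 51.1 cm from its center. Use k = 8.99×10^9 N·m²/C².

3.02×10^5 N/C

By spherical symmetry E is radial; choose a Gaussian sphere of radius r = 51.1 cm (r > R, so the entire charge is enclosed).
Q_enc = -8.77 μC = -8.77×10^-6 C.
By Gauss's law, ∮E·dA = E·4πr² = Q_enc/ε₀.
E = k|Q_enc|/r² = (8.99×10^9)(8.77e-6)/(0.511)² = 3.02e5 N/C.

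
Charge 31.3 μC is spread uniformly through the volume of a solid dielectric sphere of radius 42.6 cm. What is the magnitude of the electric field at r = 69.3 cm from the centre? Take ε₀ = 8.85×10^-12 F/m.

Take a concentric spherical Gaussian surface of radius r = 69.3 cm (r > R, so the entire charge is enclosed).
Q_enc = 31.3 μC = 3.13e-5 C.
Gauss's law: E·4πr² = Q_enc/ε₀.
E = |Q_enc|/(4πε₀r²) = (3.13e-5)/(4π·8.85×10^-12·(0.693)²) = 5.86×10^5 N/C.

5.86×10^5 V/m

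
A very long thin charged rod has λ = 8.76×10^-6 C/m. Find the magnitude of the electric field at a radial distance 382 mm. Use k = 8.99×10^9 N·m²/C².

|E| ≈ 4.12×10^5 V/m

By cylindrical symmetry E is radial; use a coaxial Gaussian cylinder of radius 382 mm and length L.
Q_enc = λL, so λ_enc = 8.76×10^-6 C/m.
By Gauss's law (flux through the curved wall only), E·2πrL = λ_enc L/ε₀.
E = 2k|λ_enc|/r = 2(8.99×10^9)(8.76×10^-6)/(0.382) = 4.12×10^5 N/C.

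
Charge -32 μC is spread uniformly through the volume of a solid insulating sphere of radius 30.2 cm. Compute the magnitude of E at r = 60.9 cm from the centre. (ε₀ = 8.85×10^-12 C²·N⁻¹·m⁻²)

E = 7.76×10^5 N/C

By spherical symmetry E is radial; choose a Gaussian sphere of radius r = 60.9 cm (r > R, so the entire charge is enclosed).
Q_enc = -32 μC = -3.20×10^-5 C.
Applying ∮E·dA = Q_enc/ε₀ with Φ = E(4πr²):
E = |Q_enc|/(4πε₀r²) = (3.20×10^-5)/(4π·8.85×10^-12·(0.609)²) = 7.76e5 N/C.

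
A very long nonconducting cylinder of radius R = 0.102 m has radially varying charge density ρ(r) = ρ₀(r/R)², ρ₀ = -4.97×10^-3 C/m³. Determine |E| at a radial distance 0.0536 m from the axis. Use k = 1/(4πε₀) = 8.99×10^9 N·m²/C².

|E| ≈ 2.08×10^6 N/C

By cylindrical symmetry E is radial; use a coaxial Gaussian cylinder of radius 0.0536 m and length L (r < R).
λ_enc = ∫₀^r ρ(r')·2πr' dr' = (2πρ₀/R²)·r^4/4 = -6.193e-6 C/m.
Gauss's law: E·2πrL = λ_enc L/ε₀.
E = 2k|λ_enc|/r = 2(8.99×10^9)(6.193×10^-6)/(0.0536) = 2.08×10^6 N/C.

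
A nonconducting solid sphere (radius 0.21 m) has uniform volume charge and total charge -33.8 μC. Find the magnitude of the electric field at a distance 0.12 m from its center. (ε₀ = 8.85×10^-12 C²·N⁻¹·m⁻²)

Use a concentric Gaussian sphere at r = 0.12 m (r < R).
Only the charge within r is enclosed: Q_enc = Q·(r/R)³ = (-33.8 μC)·(0.12 m/0.21 m)³ = -6.307×10^-6 C.
Gauss's law: E·4πr² = Q_enc/ε₀.
E = |Q_enc|/(4πε₀r²) = (6.307×10^-6)/(4π·8.85×10^-12·(0.12)²) = 3.94e6 N/C.

|E| = 3.94×10^6 V/m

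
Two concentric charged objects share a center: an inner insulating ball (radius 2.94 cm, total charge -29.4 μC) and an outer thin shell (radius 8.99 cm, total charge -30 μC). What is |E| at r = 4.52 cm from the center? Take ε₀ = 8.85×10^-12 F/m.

Use a concentric Gaussian sphere at r = 4.52 cm (between the bodies, 2.94 cm < r < 8.99 cm).
Only the inner charge is enclosed; the outer shell contributes nothing inside itself. Q_enc = -29.4 μC = -2.94e-5 C.
By Gauss's law, ∮E·dA = E·4πr² = Q_enc/ε₀.
E = |Q_enc|/(4πε₀r²) = (2.94×10^-5)/(4π·8.85×10^-12·(0.0452)²) = 1.29×10^8 N/C.

E ≈ 1.29×10^8 V/m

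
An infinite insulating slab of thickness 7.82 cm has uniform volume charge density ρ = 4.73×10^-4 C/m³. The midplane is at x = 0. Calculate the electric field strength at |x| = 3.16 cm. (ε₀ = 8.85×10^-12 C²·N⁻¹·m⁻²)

|E| ≈ 1.69e6 N/C

By symmetry E is perpendicular to the slab. A Gaussian pillbox from −3.16 cm to +3.16 cm (face area A) lies entirely within the slab.
Q_enc = ρ·(2x)·A and flux = 2EA, so 2EA = 2ρxA/ε₀ ⇒ E = |ρ|x/ε₀.
E = (4.73×10^-4)(0.0316)/(8.85×10^-12) = 1.69e6 N/C.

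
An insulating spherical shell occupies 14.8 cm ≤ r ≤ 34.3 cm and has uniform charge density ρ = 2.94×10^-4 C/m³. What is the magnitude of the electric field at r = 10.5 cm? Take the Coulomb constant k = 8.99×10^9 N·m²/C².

Use a concentric Gaussian sphere at r = 10.5 cm (r < 14.8 cm, inside the empty cavity).
Q_enc = 0 (all charge lies at larger r); Gauss's law gives E = 0.

E = 0 (no enclosed charge)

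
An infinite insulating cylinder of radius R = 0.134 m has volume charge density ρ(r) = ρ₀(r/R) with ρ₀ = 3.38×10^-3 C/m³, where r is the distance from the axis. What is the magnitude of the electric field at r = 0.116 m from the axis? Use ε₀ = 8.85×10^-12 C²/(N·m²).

Coaxial Gaussian cylinder, radius r = 0.116 m, length L (r < R).
Integrating ρ over the cross-section to radius r: λ_enc = (2πρ₀/R) ∫₀^r r'^2 dr' = 2πρ₀ r^3/(3·R) = 8.246×10^-5 C/m.
By Gauss's law (flux through the curved wall only), E·2πrL = λ_enc L/ε₀.
E = |λ_enc|/(2πε₀r) = (8.246×10^-5)/(2π·8.85×10^-12·0.116) = 1.28e7 N/C.

|E| ≈ 1.28×10^7 N/C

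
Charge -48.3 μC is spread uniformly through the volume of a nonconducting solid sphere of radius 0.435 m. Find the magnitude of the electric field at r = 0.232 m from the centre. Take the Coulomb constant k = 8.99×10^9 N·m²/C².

|E| = 1.22e6 V/m

By spherical symmetry E is radial; choose a Gaussian sphere of radius r = 0.232 m (r < R).
Only the charge within r is enclosed: Q_enc = Q·(r/R)³ = (-48.3 μC)·(0.232 m/0.435 m)³ = -7.327×10^-6 C.
By Gauss's law, ∮E·dA = E·4πr² = Q_enc/ε₀.
E = k|Q_enc|/r² = (8.99×10^9)(7.327e-6)/(0.232)² = 1.22×10^6 N/C.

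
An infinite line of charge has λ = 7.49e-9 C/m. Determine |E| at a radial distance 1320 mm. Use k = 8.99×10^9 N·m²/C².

E ≈ 102 N/C

Take a coaxial cylindrical Gaussian surface of radius r = 1320 mm and length L.
Q_enc = λL, so λ_enc = 7.49×10^-9 C/m.
Applying ∮E·dA = Q_enc/ε₀ with the end caps contributing no flux:
E = 2k|λ_enc|/r = 2(8.99×10^9)(7.49e-9)/(1.32) = 102 N/C.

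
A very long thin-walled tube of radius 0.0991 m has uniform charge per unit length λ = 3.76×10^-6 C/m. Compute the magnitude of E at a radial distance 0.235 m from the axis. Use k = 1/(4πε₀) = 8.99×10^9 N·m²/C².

Coaxial Gaussian cylinder, radius r = 0.235 m, length L (r > 0.0991 m).
The full line charge is enclosed: λ_enc = 3.76×10^-6 C/m.
By Gauss's law (flux through the curved wall only), E·2πrL = λ_enc L/ε₀.
E = 2k|λ_enc|/r = 2(8.99×10^9)(3.76e-6)/(0.235) = 2.88e5 N/C.

E ≈ 2.88×10^5 N/C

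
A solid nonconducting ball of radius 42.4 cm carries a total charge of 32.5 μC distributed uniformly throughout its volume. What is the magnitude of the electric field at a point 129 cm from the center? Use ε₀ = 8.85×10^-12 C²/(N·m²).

|E| = 1.76×10^5 V/m

Take a concentric spherical Gaussian surface of radius r = 129 cm (r > R, so the entire charge is enclosed).
Q_enc = 32.5 μC = 3.25e-5 C.
Since E is radial and uniform over the Gaussian sphere, Φ = E·4πr² = Q_enc/ε₀.
E = |Q_enc|/(4πε₀r²) = (3.25×10^-5)/(4π·8.85×10^-12·(1.29)²) = 1.76×10^5 N/C.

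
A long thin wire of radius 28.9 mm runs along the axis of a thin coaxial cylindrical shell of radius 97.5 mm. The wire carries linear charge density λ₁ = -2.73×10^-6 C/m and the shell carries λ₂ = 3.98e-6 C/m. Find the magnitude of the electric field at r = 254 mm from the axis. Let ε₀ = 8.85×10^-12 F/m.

Coaxial Gaussian cylinder, radius r = 254 mm, length L (r > 97.5 mm, enclosing both).
λ_enc = λ₁ + λ₂ = (-2.73e-6) + (3.98×10^-6) = 1.25×10^-6 C/m.
Applying ∮E·dA = Q_enc/ε₀ with the end caps contributing no flux:
E = |λ_enc|/(2πε₀r) = (1.25×10^-6)/(2π·8.85×10^-12·0.254) = 8.85×10^4 N/C.

E ≈ 8.85e4 V/m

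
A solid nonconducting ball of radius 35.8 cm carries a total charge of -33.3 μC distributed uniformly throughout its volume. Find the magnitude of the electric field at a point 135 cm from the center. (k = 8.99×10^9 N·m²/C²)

E = 1.64e5 N/C

Take a concentric spherical Gaussian surface of radius r = 135 cm (r > R, so the entire charge is enclosed).
Q_enc = -33.3 μC = -3.33e-5 C.
Since E is radial and uniform over the Gaussian sphere, Φ = E·4πr² = Q_enc/ε₀.
E = k|Q_enc|/r² = (8.99×10^9)(3.33e-5)/(1.35)² = 1.64×10^5 N/C.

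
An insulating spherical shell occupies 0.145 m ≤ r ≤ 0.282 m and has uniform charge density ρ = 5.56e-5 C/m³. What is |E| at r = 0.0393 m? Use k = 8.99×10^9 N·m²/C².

E = 0 (no enclosed charge)

Use a concentric Gaussian sphere at r = 0.0393 m (r < 0.145 m, inside the empty cavity).
No charge is enclosed, so by Gauss's law E·4πr² = 0 ⇒ E = 0.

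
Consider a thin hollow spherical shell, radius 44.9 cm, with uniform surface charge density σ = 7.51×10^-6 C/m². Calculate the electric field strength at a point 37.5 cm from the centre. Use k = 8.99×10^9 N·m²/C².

Take a concentric spherical Gaussian surface of radius r = 37.5 cm (inside the shell, r < 44.9 cm).
No charge lies within this surface, so Q_enc = 0 and Gauss's law gives E·4πr² = 0 ⇒ E = 0.

|E| = 0 V/m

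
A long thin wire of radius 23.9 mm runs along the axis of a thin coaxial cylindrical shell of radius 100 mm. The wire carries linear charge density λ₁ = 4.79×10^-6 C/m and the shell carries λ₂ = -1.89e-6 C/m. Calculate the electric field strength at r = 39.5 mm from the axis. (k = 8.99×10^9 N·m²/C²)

|E| = 2.18×10^6 N/C

Coaxial Gaussian cylinder, radius r = 39.5 mm, length L (between the conductors, 23.9 mm < r < 100 mm).
Only the inner wire is enclosed; the outer shell contributes nothing inside itself. λ_enc = λ₁ = 4.79×10^-6 C/m.
By Gauss's law (flux through the curved wall only), E·2πrL = λ_enc L/ε₀.
E = 2k|λ_enc|/r = 2(8.99×10^9)(4.79×10^-6)/(0.0395) = 2.18×10^6 N/C.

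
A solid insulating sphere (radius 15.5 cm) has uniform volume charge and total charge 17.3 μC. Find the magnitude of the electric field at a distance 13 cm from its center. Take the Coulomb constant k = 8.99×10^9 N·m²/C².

5.43e6 V/m

Take a concentric spherical Gaussian surface of radius r = 13 cm (r < R).
Only the charge within r is enclosed: Q_enc = Q·(r/R)³ = (17.3 μC)·(13 cm/15.5 cm)³ = 1.021×10^-5 C.
By Gauss's law, ∮E·dA = E·4πr² = Q_enc/ε₀.
E = k|Q_enc|/r² = (8.99×10^9)(1.021×10^-5)/(0.13)² = 5.43×10^6 N/C.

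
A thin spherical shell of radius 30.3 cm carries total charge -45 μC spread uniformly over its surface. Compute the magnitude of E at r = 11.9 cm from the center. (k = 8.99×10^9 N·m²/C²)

E = 0 (no enclosed charge)

Use a concentric Gaussian sphere at r = 11.9 cm (inside the shell, r < 30.3 cm).
All the charge is outside the Gaussian surface: Q_enc = 0, hence E = 0 everywhere inside the shell.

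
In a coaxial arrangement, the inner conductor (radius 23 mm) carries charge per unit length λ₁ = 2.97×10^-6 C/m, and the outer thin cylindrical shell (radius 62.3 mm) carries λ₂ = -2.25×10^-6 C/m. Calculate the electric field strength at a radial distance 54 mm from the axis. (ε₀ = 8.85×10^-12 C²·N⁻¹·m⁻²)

Coaxial Gaussian cylinder, radius r = 54 mm, length L (between the conductors, 23 mm < r < 62.3 mm).
The shell at 62.3 mm lies outside the Gaussian surface, so λ_enc = λ₁ = 2.97×10^-6 C/m.
By Gauss's law (flux through the curved wall only), E·2πrL = λ_enc L/ε₀.
E = |λ_enc|/(2πε₀r) = (2.97e-6)/(2π·8.85×10^-12·0.054) = 9.89×10^5 N/C.

E = 9.89×10^5 N/C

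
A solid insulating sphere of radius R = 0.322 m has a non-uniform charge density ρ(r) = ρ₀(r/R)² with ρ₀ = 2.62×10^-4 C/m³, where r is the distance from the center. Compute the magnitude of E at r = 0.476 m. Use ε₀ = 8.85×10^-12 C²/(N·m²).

Take a concentric spherical Gaussian surface of radius r = 0.476 m (r > R, all charge enclosed).
Q_enc = 4π ∫₀^R ρ₀(r'/R)^2 r'² dr' = 4πρ₀R³/5 = 2.198e-5 C.
Applying ∮E·dA = Q_enc/ε₀ with Φ = E(4πr²):
E = |Q_enc|/(4πε₀r²) = (2.198×10^-5)/(4π·8.85×10^-12·(0.476)²) = 8.72e5 N/C.

8.72e5 N/C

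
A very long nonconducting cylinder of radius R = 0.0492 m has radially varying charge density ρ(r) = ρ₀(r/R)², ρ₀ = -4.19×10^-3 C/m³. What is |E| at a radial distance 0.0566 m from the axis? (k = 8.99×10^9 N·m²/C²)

E ≈ 5.06×10^6 N/C

Choose a coaxial cylinder of radius r = 0.0566 m (arbitrary length L) as the Gaussian surface (r > R, full charge per length enclosed).
λ_enc = 2π ∫₀^R ρ₀(r'/R)^2 r' dr' = 2πρ₀R²/4 = -1.593×10^-5 C/m.
Gauss's law: E·2πrL = λ_enc L/ε₀.
E = 2k|λ_enc|/r = 2(8.99×10^9)(1.593×10^-5)/(0.0566) = 5.06×10^6 N/C.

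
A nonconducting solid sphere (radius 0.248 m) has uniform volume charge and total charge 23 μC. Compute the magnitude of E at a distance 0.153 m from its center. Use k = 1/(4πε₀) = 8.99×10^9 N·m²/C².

Symmetry ⇒ E = E(r) r̂. Gaussian sphere of radius r = 0.153 m (r < R).
Only the charge within r is enclosed: Q_enc = Q·(r/R)³ = (23 μC)·(0.153 m/0.248 m)³ = 5.401e-6 C.
Since E is radial and uniform over the Gaussian sphere, Φ = E·4πr² = Q_enc/ε₀.
E = k|Q_enc|/r² = (8.99×10^9)(5.401×10^-6)/(0.153)² = 2.07×10^6 N/C.

|E| ≈ 2.07e6 V/m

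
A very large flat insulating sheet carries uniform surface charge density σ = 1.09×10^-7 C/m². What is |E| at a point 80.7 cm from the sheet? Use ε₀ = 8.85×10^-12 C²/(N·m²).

Choose a cylindrical pillbox piercing the sheet, end faces (area A) parallel to it.
Flux Φ = 2EA and Q_enc = σA, so 2EA = σA/ε₀ ⇒ E = |σ|/(2ε₀), independent of distance.
E = |σ|/(2ε₀) = (1.09×10^-7)/(2·8.85×10^-12) = 6.16×10^3 N/C.

E ≈ 6.16×10^3 N/C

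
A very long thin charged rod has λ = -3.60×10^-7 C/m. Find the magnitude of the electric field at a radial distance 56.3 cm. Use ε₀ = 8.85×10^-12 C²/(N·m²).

|E| = 1.15e4 V/m

Coaxial Gaussian cylinder, radius r = 56.3 cm, length L.
Q_enc = λL, so λ_enc = -3.60×10^-7 C/m.
Gauss's law: E·2πrL = λ_enc L/ε₀.
E = |λ_enc|/(2πε₀r) = (3.60×10^-7)/(2π·8.85×10^-12·0.563) = 1.15×10^4 N/C.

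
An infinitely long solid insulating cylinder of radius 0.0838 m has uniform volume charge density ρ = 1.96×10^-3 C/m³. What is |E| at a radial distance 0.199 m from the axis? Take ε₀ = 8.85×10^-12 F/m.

E ≈ 3.91e6 N/C

Choose a coaxial cylinder of radius r = 0.199 m (arbitrary length L) as the Gaussian surface (r > 0.0838 m, full cross-section enclosed).
λ_enc = ρ·πR² = (1.96e-3)π(0.0838)² = 4.324×10^-5 C/m.
Gauss's law: E·2πrL = λ_enc L/ε₀.
E = |λ_enc|/(2πε₀r) = (4.324×10^-5)/(2π·8.85×10^-12·0.199) = 3.91×10^6 N/C.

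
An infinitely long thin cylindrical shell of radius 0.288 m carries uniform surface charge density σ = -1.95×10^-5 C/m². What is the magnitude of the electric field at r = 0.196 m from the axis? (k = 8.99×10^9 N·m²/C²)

|E| = 0 V/m

Choose a coaxial cylinder of radius r = 0.196 m (arbitrary length L) as the Gaussian surface (r < 0.288 m, inside the shell).
All the surface charge lies outside this cylinder: Q_enc = 0, hence E = 0.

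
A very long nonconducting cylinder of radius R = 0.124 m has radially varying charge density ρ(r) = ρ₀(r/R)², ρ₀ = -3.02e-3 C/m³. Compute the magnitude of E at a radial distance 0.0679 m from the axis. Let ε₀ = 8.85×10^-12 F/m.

1.74×10^6 N/C

Coaxial Gaussian cylinder, radius r = 0.0679 m, length L (r < R).
λ_enc = ∫₀^r ρ(r')·2πr' dr' = (2πρ₀/R²)·r^4/4 = -6.558×10^-6 C/m.
Applying ∮E·dA = Q_enc/ε₀ with the end caps contributing no flux:
E = |λ_enc|/(2πε₀r) = (6.558×10^-6)/(2π·8.85×10^-12·0.0679) = 1.74e6 N/C.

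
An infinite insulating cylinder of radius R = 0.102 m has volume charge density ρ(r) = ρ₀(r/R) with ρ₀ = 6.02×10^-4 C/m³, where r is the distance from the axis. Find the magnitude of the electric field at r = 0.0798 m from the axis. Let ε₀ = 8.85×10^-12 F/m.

Take a coaxial cylindrical Gaussian surface of radius r = 0.0798 m and length L (r < R).
λ_enc = ∫₀^r ρ(r')·2πr' dr' = (2πρ₀/R)·r^3/3 = 6.282e-6 C/m.
By Gauss's law (flux through the curved wall only), E·2πrL = λ_enc L/ε₀.
E = |λ_enc|/(2πε₀r) = (6.282×10^-6)/(2π·8.85×10^-12·0.0798) = 1.42e6 N/C.

E = 1.42×10^6 V/m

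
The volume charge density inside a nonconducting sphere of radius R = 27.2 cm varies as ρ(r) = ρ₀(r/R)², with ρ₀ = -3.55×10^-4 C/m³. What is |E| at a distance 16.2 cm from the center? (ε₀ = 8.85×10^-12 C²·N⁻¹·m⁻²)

|E| = 4.61×10^5 N/C

Use a concentric Gaussian sphere at r = 16.2 cm (r < R).
Integrate the density: Q_enc = 4π ∫₀^r ρ₀(r'/R)^2 r'² dr' = 4πρ₀ r^5/(5·R²) = -1.346×10^-6 C.
By Gauss's law, ∮E·dA = E·4πr² = Q_enc/ε₀.
E = |Q_enc|/(4πε₀r²) = (1.346×10^-6)/(4π·8.85×10^-12·(0.162)²) = 4.61×10^5 N/C.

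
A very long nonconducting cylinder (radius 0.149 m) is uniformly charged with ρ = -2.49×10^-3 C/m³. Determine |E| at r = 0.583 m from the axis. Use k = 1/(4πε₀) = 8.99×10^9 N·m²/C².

Choose a coaxial cylinder of radius r = 0.583 m (arbitrary length L) as the Gaussian surface (r > 0.149 m, full cross-section enclosed).
λ_enc = ρ·πR² = (-2.49×10^-3)π(0.149)² = -1.737×10^-4 C/m.
Since E is radial and uniform over the curved surface, Φ = E·2πrL = Q_enc/ε₀ = λ_enc L/ε₀.
E = 2k|λ_enc|/r = 2(8.99×10^9)(1.737e-4)/(0.583) = 5.36e6 N/C.

E = 5.36×10^6 V/m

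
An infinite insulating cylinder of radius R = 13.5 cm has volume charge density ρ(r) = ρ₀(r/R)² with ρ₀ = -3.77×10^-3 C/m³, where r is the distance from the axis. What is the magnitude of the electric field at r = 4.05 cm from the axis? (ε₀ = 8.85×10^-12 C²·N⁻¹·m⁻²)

Coaxial Gaussian cylinder, radius r = 4.05 cm, length L (r < R).
Integrating ρ over the cross-section to radius r: λ_enc = (2πρ₀/R²) ∫₀^r r'^3 dr' = 2πρ₀ r^4/(4·R²) = -8.742e-7 C/m.
Applying ∮E·dA = Q_enc/ε₀ with the end caps contributing no flux:
E = |λ_enc|/(2πε₀r) = (8.742×10^-7)/(2π·8.85×10^-12·0.0405) = 3.88×10^5 N/C.

E = 3.88e5 V/m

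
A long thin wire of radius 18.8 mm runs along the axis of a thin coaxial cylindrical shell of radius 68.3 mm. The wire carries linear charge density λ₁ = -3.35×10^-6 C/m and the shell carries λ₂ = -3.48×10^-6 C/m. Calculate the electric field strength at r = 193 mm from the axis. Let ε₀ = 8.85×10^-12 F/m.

|E| = 6.36e5 V/m

Choose a coaxial cylinder of radius r = 193 mm (arbitrary length L) as the Gaussian surface (r > 68.3 mm, enclosing both).
λ_enc = λ₁ + λ₂ = (-3.35×10^-6) + (-3.48×10^-6) = -6.83e-6 C/m.
Applying ∮E·dA = Q_enc/ε₀ with the end caps contributing no flux:
E = |λ_enc|/(2πε₀r) = (6.83×10^-6)/(2π·8.85×10^-12·0.193) = 6.36e5 N/C.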